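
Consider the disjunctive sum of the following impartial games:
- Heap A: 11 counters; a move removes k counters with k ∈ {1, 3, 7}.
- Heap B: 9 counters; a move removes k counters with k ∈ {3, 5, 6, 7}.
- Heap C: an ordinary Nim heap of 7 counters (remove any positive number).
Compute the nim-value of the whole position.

For heap A, compute g(0), g(1), … with moves {1, 3, 7}:
k:     0  1  2  3  4  5  6  7  8  9 10 11
g(k):  0  1  0  1  0  1  0  1  0  1  0  1
So g(11) = 1.
Build the Grundy sequence for heap B with g(k) = mex{g(k−s) : s ∈ {3, 5, 6, 7}, s ≤ k}:
g(0) = mex{} = 0
g(1) = mex{} = 0
g(2) = mex{} = 0
g(3) = mex{0} = 1
g(4) = mex{0} = 1
g(5) = mex{0} = 1
g(6) = mex{0,1} = 2
g(7) = mex{0,1} = 2
g(8) = mex{0,1} = 2
g(9) = mex{0,1,2} = 3
So g(9) = 3.
Heap C is a plain Nim heap of size 7, so its Grundy value is 7.
The value of a disjunctive sum is the nim-sum of the parts.
Combined value = 1 XOR 3 XOR 7 = 5.

5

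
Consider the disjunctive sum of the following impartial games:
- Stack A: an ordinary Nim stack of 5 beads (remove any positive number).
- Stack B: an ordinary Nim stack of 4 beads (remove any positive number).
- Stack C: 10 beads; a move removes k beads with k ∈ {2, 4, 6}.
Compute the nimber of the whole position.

0

Stack A is a plain Nim stack of size 5, so its Grundy value is 5.
Stack B is a plain Nim stack of size 4, so its Grundy value is 4.
Build the Grundy sequence for stack C with g(k) = mex{g(k−s) : s ∈ {2, 4, 6}, s ≤ k}:
g(0) = mex{} = 0
g(1) = mex{} = 0
g(2) = mex{0} = 1
g(3) = mex{0} = 1
g(4) = mex{0,1} = 2
g(5) = mex{0,1} = 2
g(6) = mex{0,1,2} = 3
g(7) = mex{0,1,2} = 3
g(8) = mex{1,2,3} = 0
g(9) = mex{1,2,3} = 0
g(10) = mex{0,2,3} = 1
So g(10) = 1.
The value of a disjunctive sum is the nim-sum of the parts.
Combined value = 5 ⊕ 4 ⊕ 1 = 0.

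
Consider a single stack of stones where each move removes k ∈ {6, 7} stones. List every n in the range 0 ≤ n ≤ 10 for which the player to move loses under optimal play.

0, 1, 2, 3, 4, 5

Compute g(0), g(1), … for moves {6, 7}:
g(0) = mex{} = 0
g(1) = mex{} = 0
g(2) = mex{} = 0
g(3) = mex{} = 0
g(4) = mex{} = 0
g(5) = mex{} = 0
g(6) = mex{0} = 1
g(7) = mex{0} = 1
g(8) = mex{0} = 1
g(9) = mex{0} = 1
g(10) = mex{0} = 1
The P-positions (g = 0) in 0..10 are 0, 1, 2, 3, 4, 5.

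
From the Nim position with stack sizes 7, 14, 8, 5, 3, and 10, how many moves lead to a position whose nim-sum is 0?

3

Nim-sum: 7 ⊕ 14 ⊕ 8 ⊕ 5 ⊕ 3 ⊕ 10 = 13.
The overall nim-sum is X = 13. A stack of size p has a winning move iff p XOR X < p (reduce it to p XOR X).
  7: 7 XOR 13 = 10 ≥ 7 — no move.
  14: 14 XOR 13 = 3 < 14 — winning move (to 3).
  8: 8 XOR 13 = 5 < 8 — winning move (to 5).
  5: 5 XOR 13 = 8 ≥ 5 — no move.
  3: 3 XOR 13 = 14 ≥ 3 — no move.
  10: 10 XOR 13 = 7 < 10 — winning move (to 7).
That gives 3 winning moves.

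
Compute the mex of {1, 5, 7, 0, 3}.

2

The values 0, 1 are all present; 2 is the first non-negative integer missing from the set.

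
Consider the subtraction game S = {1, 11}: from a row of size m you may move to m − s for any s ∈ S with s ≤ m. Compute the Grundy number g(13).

1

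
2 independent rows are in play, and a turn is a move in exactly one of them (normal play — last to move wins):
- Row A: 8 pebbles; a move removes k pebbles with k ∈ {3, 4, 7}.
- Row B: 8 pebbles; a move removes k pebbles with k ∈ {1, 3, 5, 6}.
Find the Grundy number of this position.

Build the Grundy sequence for row A with g(k) = mex{g(k−s) : s ∈ {3, 4, 7}, s ≤ k}:
k:     0  1  2  3  4  5  6  7  8
g(k):  0  0  0  1  1  1  2  2  2
So g(8) = 2.
Grundy values for row B (subtraction set {1, 3, 5, 6}):
g(0) = mex{} = 0
g(1) = mex{0} = 1
g(2) = mex{1} = 0
g(3) = mex{0} = 1
g(4) = mex{1} = 0
g(5) = mex{0} = 1
g(6) = mex{0,1} = 2
g(7) = mex{0,1,2} = 3
g(8) = mex{0,1,3} = 2
So g(8) = 2.
The value of a disjunctive sum is the nim-sum of the parts.
Combined value = 2 ⊕ 2 = 0.

0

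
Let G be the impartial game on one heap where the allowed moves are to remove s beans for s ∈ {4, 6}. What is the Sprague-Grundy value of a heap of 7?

1

Compute g(0), g(1), … for moves {4, 6}:
g(0) = mex{} = 0
g(1) = mex{} = 0
g(2) = mex{} = 0
g(3) = mex{} = 0
g(4) = mex{0} = 1
g(5) = mex{0} = 1
g(6) = mex{0} = 1
g(7) = mex{0} = 1
So g(7) = 1.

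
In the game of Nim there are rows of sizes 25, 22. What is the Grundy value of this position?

15

Compute the nim-sum pairwise:
25 ^ 22 = 15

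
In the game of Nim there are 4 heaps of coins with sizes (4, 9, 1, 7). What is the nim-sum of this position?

Nim-sum: 4 ⊕ 9 ⊕ 1 ⊕ 7 = 11.

11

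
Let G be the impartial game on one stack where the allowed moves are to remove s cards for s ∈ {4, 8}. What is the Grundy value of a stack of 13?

Build the Grundy sequence with g(k) = mex{g(k−s) : s ∈ {4, 8}, s ≤ k}:
g(0) = mex{} = 0
g(1) = mex{} = 0
g(2) = mex{} = 0
g(3) = mex{} = 0
g(4) = mex{0} = 1
g(5) = mex{0} = 1
g(6) = mex{0} = 1
g(7) = mex{0} = 1
g(8) = mex{0,1} = 2
g(9) = mex{0,1} = 2
g(10) = mex{0,1} = 2
g(11) = mex{0,1} = 2
g(12) = mex{1,2} = 0
g(13) = mex{1,2} = 0
So g(13) = 0.

0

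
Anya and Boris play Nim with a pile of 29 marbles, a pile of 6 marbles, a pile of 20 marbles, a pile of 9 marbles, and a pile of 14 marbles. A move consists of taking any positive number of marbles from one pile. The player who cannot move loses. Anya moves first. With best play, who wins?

Nim-sum: 29 ^ 6 ^ 20 ^ 9 ^ 14 = 8.
The nim-sum is 8 ≠ 0, so this is an N-position: the player to move can win; Anya has a winning move.

Anya wins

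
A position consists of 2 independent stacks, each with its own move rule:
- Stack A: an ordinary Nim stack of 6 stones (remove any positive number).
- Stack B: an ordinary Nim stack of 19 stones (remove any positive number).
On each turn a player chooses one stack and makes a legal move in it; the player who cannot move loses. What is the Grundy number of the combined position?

21

Stack A is a plain Nim stack of size 6, so its Grundy value is 6.
Stack B is a plain Nim stack of size 19, so its Grundy value is 19.
The value of a disjunctive sum is the nim-sum of the parts.
Combined value = 6 ⊕ 19 = 21.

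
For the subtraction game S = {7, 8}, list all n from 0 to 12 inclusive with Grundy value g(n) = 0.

0, 1, 2, 3, 4, 5, 6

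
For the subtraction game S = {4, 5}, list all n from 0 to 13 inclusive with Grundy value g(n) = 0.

0, 1, 2, 3, 9, 10, 11, 12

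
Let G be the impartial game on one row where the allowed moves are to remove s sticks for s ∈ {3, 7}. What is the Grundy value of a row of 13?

1

Build the Grundy sequence with g(k) = mex{g(k−s) : s ∈ {3, 7}, s ≤ k}:
g(0) = mex{} = 0
g(1) = mex{} = 0
g(2) = mex{} = 0
g(3) = mex{0} = 1
g(4) = mex{0} = 1
g(5) = mex{0} = 1
g(6) = mex{1} = 0
g(7) = mex{0,1} = 2
g(8) = mex{0,1} = 2
g(9) = mex{0} = 1
g(10) = mex{1,2} = 0
g(11) = mex{1,2} = 0
g(12) = mex{1} = 0
g(13) = mex{0} = 1
So g(13) = 1.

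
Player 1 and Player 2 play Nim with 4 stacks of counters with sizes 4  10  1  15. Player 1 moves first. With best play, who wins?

Write each in binary and XOR column by column:
  0100  (4)
  1010  (10)
  0001  (1)
  1111  (15)
  ----
  0000  (0)
The nim-sum is 0, so this is a P-position: the player to move is in a losing position under optimal play; Player 1 is about to move from it and so loses — Player 2 wins.

Player 2 wins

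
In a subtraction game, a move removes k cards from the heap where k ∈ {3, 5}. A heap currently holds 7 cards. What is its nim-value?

2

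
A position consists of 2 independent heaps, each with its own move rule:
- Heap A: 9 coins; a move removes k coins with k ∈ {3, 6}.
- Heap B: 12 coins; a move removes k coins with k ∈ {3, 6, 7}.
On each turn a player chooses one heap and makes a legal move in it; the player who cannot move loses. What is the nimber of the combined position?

0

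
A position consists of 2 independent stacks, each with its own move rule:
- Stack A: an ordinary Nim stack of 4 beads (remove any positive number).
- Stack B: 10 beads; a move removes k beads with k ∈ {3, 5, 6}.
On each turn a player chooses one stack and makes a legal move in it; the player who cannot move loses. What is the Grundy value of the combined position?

Stack A is a plain Nim stack of size 4, so its Grundy value is 4.
For stack B, compute g(0), g(1), … with moves {3, 5, 6}:
k:     0  1  2  3  4  5  6  7  8  9 10
g(k):  0  0  0  1  1  1  2  2  2  0  0
So g(10) = 0.
The value of a disjunctive sum is the nim-sum of the parts.
Combined value = 4 XOR 0 = 4.

4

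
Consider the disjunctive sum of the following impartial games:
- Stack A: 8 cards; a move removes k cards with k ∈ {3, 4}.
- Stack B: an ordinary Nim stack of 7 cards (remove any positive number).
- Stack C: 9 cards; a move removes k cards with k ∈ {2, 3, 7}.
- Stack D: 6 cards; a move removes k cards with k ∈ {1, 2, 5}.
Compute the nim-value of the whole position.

Grundy values for stack A (subtraction set {3, 4}):
g(0) = mex{} = 0
g(1) = mex{} = 0
g(2) = mex{} = 0
g(3) = mex{0} = 1
g(4) = mex{0} = 1
g(5) = mex{0} = 1
g(6) = mex{0,1} = 2
g(7) = mex{1} = 0
g(8) = mex{1} = 0
So g(8) = 0.
Stack B is a plain Nim stack of size 7, so its Grundy value is 7.
Build the Grundy sequence for stack C with g(k) = mex{g(k−s) : s ∈ {2, 3, 7}, s ≤ k}:
k:     0  1  2  3  4  5  6  7  8  9
g(k):  0  0  1  1  2  0  0  1  1  2
So g(9) = 2.
Grundy values for stack D (subtraction set {1, 2, 5}):
g(0) = mex{} = 0
g(1) = mex{0} = 1
g(2) = mex{0,1} = 2
g(3) = mex{1,2} = 0
g(4) = mex{0,2} = 1
g(5) = mex{0,1} = 2
g(6) = mex{1,2} = 0
So g(6) = 0.
By the Sprague-Grundy theorem, the Grundy value of a sum of independent games is the XOR of the component values.
Combined value = 0 ⊕ 7 ⊕ 2 ⊕ 0 = 5.

5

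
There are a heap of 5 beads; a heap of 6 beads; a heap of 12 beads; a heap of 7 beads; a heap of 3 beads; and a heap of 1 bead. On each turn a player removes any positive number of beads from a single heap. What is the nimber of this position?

10

Compute the nim-sum pairwise:
5 ⊕ 6 = 3
3 ⊕ 12 = 15
15 ⊕ 7 = 8
8 ⊕ 3 = 11
11 ⊕ 1 = 10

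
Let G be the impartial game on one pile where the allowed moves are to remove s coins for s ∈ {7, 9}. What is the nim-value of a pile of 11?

Compute g(0), g(1), … for moves {7, 9}:
k:     0  1  2  3  4  5  6  7  8  9 10 11
g(k):  0  0  0  0  0  0  0  1  1  1  1  1
So g(11) = 1.

1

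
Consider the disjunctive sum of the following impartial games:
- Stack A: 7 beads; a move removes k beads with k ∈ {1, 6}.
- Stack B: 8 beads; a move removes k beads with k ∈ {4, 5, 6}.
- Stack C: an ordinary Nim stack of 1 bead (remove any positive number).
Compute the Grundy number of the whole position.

3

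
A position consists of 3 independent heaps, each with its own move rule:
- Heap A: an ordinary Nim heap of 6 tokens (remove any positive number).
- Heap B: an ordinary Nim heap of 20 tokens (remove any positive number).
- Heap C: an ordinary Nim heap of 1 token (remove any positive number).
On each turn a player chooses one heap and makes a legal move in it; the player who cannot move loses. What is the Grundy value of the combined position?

Heap A is a plain Nim heap of size 6, so its Grundy value is 6.
Heap B is a plain Nim heap of size 20, so its Grundy value is 20.
Heap C is a plain Nim heap of size 1, so its Grundy value is 1.
By the Sprague-Grundy theorem, the Grundy value of a sum of independent games is the XOR of the component values.
Combined value = 6 XOR 20 XOR 1 = 19.

19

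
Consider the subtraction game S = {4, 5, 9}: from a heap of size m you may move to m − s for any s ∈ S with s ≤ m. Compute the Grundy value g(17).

1

Grundy values for subtraction set {4, 5, 9}:
k:     0  1  2  3  4  5  6  7  8  9 10 11 12 13 14 15 16 17
g(k):  0  0  0  0  1  1  1  1  2  2  2  2  3  0  0  0  0  1
So g(17) = 1.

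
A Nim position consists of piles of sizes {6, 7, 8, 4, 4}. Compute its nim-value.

Nim-sum: 6 ⊕ 7 ⊕ 8 ⊕ 4 ⊕ 4 = 9.

9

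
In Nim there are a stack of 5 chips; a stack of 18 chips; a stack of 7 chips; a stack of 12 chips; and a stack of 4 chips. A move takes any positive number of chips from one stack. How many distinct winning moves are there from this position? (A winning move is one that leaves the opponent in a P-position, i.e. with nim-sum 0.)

1

Compute the nim-sum pairwise:
5 ^ 18 = 23
23 ^ 7 = 16
16 ^ 12 = 28
28 ^ 4 = 24
The overall nim-sum is X = 24. A stack of size p has a winning move iff p XOR X < p (reduce it to p XOR X).
  5: 5 XOR 24 = 29 ≥ 5 — no move.
  18: 18 XOR 24 = 10 < 18 — winning move (to 10).
  7: 7 XOR 24 = 31 ≥ 7 — no move.
  12: 12 XOR 24 = 20 ≥ 12 — no move.
  4: 4 XOR 24 = 28 ≥ 4 — no move.
That gives 1 winning move.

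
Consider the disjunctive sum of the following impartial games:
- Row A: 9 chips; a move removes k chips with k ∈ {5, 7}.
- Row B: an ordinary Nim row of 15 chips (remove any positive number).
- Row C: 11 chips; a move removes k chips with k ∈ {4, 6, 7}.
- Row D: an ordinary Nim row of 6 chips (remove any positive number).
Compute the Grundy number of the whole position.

8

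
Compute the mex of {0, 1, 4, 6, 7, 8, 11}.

2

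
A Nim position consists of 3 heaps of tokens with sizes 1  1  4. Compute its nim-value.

Bitwise XOR of the heap sizes:
  001  (1)
  001  (1)
  100  (4)
  ---
  100  (4)

4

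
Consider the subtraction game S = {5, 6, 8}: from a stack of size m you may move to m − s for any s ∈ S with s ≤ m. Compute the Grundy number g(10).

Build the Grundy sequence with g(k) = mex{g(k−s) : s ∈ {5, 6, 8}, s ≤ k}:
k:     0  1  2  3  4  5  6  7  8  9 10
g(k):  0  0  0  0  0  1  1  1  1  1  2
So g(10) = 2.

2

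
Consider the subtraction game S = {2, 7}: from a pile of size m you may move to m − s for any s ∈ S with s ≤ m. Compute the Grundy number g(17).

Grundy values for subtraction set {2, 7}:
k:     0  1  2  3  4  5  6  7  8  9 10 11 12 13 14 15 16 17
g(k):  0  0  1  1  0  0  1  1  2  0  0  1  1  0  0  1  1  2
So g(17) = 2.

2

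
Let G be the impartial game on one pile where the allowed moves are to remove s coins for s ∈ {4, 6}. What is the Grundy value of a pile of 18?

2

Compute g(0), g(1), … for moves {4, 6}:
k:     0  1  2  3  4  5  6  7  8  9 10 11 12 13 14 15 16 17 18
g(k):  0  0  0  0  1  1  1  1  2  2  0  0  0  0  1  1  1  1  2
So g(18) = 2.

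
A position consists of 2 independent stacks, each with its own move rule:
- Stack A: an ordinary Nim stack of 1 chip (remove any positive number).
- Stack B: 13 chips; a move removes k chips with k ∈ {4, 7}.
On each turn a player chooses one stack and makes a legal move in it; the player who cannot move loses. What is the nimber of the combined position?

1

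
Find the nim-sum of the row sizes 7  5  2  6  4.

Bitwise XOR of the heap sizes:
  111  (7)
  101  (5)
  010  (2)
  110  (6)
  100  (4)
  ---
  010  (2)

2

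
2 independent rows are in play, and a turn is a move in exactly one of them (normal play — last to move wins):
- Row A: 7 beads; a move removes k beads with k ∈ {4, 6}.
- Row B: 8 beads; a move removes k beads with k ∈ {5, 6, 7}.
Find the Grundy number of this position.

Grundy values for row A (subtraction set {4, 6}):
g(0) = mex{} = 0
g(1) = mex{} = 0
g(2) = mex{} = 0
g(3) = mex{} = 0
g(4) = mex{0} = 1
g(5) = mex{0} = 1
g(6) = mex{0} = 1
g(7) = mex{0} = 1
So g(7) = 1.
Build the Grundy sequence for row B with g(k) = mex{g(k−s) : s ∈ {5, 6, 7}, s ≤ k}:
k:     0  1  2  3  4  5  6  7  8
g(k):  0  0  0  0  0  1  1  1  1
So g(8) = 1.
The value of a disjunctive sum is the nim-sum of the parts.
Combined value = 1 XOR 1 = 0.

0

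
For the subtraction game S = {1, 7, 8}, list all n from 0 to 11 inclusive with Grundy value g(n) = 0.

Compute g(0), g(1), … for moves {1, 7, 8}:
g(0) = mex{} = 0
g(1) = mex{0} = 1
g(2) = mex{1} = 0
g(3) = mex{0} = 1
g(4) = mex{1} = 0
g(5) = mex{0} = 1
g(6) = mex{1} = 0
g(7) = mex{0} = 1
g(8) = mex{0,1} = 2
g(9) = mex{0,1,2} = 3
g(10) = mex{0,1,3} = 2
g(11) = mex{0,1,2} = 3
The P-positions (g = 0) in 0..11 are 0, 2, 4, 6.

0, 2, 4, 6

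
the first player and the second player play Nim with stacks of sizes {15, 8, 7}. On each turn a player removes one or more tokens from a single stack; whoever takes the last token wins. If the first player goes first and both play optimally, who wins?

the second player wins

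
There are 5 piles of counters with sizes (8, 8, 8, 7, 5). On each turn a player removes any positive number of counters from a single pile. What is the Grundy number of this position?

10

Compute the nim-sum pairwise:
8 ^ 8 = 0
0 ^ 8 = 8
8 ^ 7 = 15
15 ^ 5 = 10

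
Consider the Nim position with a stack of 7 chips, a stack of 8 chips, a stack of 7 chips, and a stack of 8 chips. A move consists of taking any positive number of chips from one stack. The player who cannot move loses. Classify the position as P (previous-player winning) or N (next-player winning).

P-position

In binary:
  0111  (7)
  1000  (8)
  0111  (7)
  1000  (8)
  ----
  0000  (0)
The nim-sum is 0, so this is a P-position: the player to move is in a losing position under optimal play.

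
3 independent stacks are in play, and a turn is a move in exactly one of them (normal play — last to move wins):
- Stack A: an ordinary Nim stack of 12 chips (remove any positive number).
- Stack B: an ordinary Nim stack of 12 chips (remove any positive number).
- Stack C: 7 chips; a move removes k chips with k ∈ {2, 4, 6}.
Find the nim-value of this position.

3

Stack A is a plain Nim stack of size 12, so its Grundy value is 12.
Stack B is a plain Nim stack of size 12, so its Grundy value is 12.
Build the Grundy sequence for stack C with g(k) = mex{g(k−s) : s ∈ {2, 4, 6}, s ≤ k}:
g(0) = mex{} = 0
g(1) = mex{} = 0
g(2) = mex{0} = 1
g(3) = mex{0} = 1
g(4) = mex{0,1} = 2
g(5) = mex{0,1} = 2
g(6) = mex{0,1,2} = 3
g(7) = mex{0,1,2} = 3
So g(7) = 3.
By the Sprague-Grundy theorem, the Grundy value of a sum of independent games is the XOR of the component values.
Combined value = 12 XOR 12 XOR 3 = 3.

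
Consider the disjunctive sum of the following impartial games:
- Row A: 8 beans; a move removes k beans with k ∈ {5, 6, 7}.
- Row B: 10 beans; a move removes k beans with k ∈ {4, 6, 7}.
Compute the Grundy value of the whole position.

3

Build the Grundy sequence for row A with g(k) = mex{g(k−s) : s ∈ {5, 6, 7}, s ≤ k}:
g(0) = mex{} = 0
g(1) = mex{} = 0
g(2) = mex{} = 0
g(3) = mex{} = 0
g(4) = mex{} = 0
g(5) = mex{0} = 1
g(6) = mex{0} = 1
g(7) = mex{0} = 1
g(8) = mex{0} = 1
So g(8) = 1.
Grundy values for row B (subtraction set {4, 6, 7}):
k:     0  1  2  3  4  5  6  7  8  9 10
g(k):  0  0  0  0  1  1  1  1  2  2  2
So g(10) = 2.
By the Sprague-Grundy theorem, the Grundy value of a sum of independent games is the XOR of the component values.
Combined value = 1 XOR 2 = 3.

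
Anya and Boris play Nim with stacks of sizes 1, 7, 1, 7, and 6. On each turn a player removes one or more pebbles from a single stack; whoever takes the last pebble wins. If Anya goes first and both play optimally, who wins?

Anya wins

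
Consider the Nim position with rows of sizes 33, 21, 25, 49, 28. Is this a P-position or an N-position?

Nim-sum: 33 ⊕ 21 ⊕ 25 ⊕ 49 ⊕ 28 = 0.
The nim-sum is 0, so this is a P-position: the player to move is in a losing position under optimal play.

P-position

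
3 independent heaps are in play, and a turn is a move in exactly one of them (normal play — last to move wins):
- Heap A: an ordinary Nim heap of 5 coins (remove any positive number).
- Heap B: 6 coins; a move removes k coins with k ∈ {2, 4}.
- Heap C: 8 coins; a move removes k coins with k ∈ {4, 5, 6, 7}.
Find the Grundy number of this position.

7

Heap A is a plain Nim heap of size 5, so its Grundy value is 5.
Grundy values for heap B (subtraction set {2, 4}):
g(0) = mex{} = 0
g(1) = mex{} = 0
g(2) = mex{0} = 1
g(3) = mex{0} = 1
g(4) = mex{0,1} = 2
g(5) = mex{0,1} = 2
g(6) = mex{1,2} = 0
So g(6) = 0.
For heap C, compute g(0), g(1), … with moves {4, 5, 6, 7}:
g(0) = mex{} = 0
g(1) = mex{} = 0
g(2) = mex{} = 0
g(3) = mex{} = 0
g(4) = mex{0} = 1
g(5) = mex{0} = 1
g(6) = mex{0} = 1
g(7) = mex{0} = 1
g(8) = mex{0,1} = 2
So g(8) = 2.
By the Sprague-Grundy theorem, the Grundy value of a sum of independent games is the XOR of the component values.
Combined value = 5 XOR 0 XOR 2 = 7.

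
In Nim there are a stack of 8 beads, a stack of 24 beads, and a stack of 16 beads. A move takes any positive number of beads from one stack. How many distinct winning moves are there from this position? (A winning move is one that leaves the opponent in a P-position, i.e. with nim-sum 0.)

0

Bitwise XOR of the heap sizes:
  01000  (8)
  11000  (24)
  10000  (16)
  -----
  00000  (0)
The nim-sum is already 0, so every move leaves a nonzero nim-sum — there are no winning moves.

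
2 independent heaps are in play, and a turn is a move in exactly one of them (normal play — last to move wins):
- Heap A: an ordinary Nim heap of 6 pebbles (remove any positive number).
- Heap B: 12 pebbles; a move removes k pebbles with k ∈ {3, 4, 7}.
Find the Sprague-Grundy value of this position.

Heap A is a plain Nim heap of size 6, so its Grundy value is 6.
Build the Grundy sequence for heap B with g(k) = mex{g(k−s) : s ∈ {3, 4, 7}, s ≤ k}:
k:     0  1  2  3  4  5  6  7  8  9 10 11 12
g(k):  0  0  0  1  1  1  2  2  2  3  0  0  0
So g(12) = 0.
By the Sprague-Grundy theorem, the Grundy value of a sum of independent games is the XOR of the component values.
Combined value = 6 XOR 0 = 6.

6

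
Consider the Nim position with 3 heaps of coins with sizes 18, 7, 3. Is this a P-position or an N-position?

N-position

In binary:
  10010  (18)
  00111  (7)
  00011  (3)
  -----
  10110  (22)
The nim-sum is 22 ≠ 0, so this is an N-position: the player to move can win.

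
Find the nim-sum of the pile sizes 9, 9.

0

Compute the nim-sum pairwise:
9 ⊕ 9 = 0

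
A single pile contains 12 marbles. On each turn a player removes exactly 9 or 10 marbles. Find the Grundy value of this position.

Grundy values for subtraction set {9, 10}:
g(0) = mex{} = 0
g(1) = mex{} = 0
g(2) = mex{} = 0
g(3) = mex{} = 0
g(4) = mex{} = 0
g(5) = mex{} = 0
g(6) = mex{} = 0
g(7) = mex{} = 0
g(8) = mex{} = 0
g(9) = mex{0} = 1
g(10) = mex{0} = 1
g(11) = mex{0} = 1
g(12) = mex{0} = 1
So g(12) = 1.

1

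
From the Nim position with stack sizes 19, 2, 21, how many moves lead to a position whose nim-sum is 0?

1

Nim-sum: 19 XOR 2 XOR 21 = 4.
The overall nim-sum is X = 4. A stack of size p has a winning move iff p XOR X < p (reduce it to p XOR X).
  19: 19 XOR 4 = 23 ≥ 19 — no move.
  2: 2 XOR 4 = 6 ≥ 2 — no move.
  21: 21 XOR 4 = 17 < 21 — winning move (to 17).
That gives 1 winning move.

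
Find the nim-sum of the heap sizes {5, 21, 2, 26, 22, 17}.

15

Bitwise XOR of the heap sizes:
  00101  (5)
  10101  (21)
  00010  (2)
  11010  (26)
  10110  (22)
  10001  (17)
  -----
  01111  (15)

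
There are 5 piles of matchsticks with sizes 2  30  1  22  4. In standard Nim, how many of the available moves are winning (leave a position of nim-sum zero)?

1

Nim-sum: 2 ^ 30 ^ 1 ^ 22 ^ 4 = 15.
The overall nim-sum is X = 15. A pile of size p has a winning move iff p XOR X < p (reduce it to p XOR X).
  2: 2 XOR 15 = 13 ≥ 2 — no move.
  30: 30 XOR 15 = 17 < 30 — winning move (to 17).
  1: 1 XOR 15 = 14 ≥ 1 — no move.
  22: 22 XOR 15 = 25 ≥ 22 — no move.
  4: 4 XOR 15 = 11 ≥ 4 — no move.
That gives 1 winning move.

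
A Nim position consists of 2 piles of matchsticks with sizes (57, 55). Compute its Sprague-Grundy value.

14

Nim-sum: 57 ^ 55 = 14.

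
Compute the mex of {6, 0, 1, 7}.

2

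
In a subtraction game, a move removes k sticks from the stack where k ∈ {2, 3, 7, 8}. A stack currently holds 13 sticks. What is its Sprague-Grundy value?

1

Compute g(0), g(1), … for moves {2, 3, 7, 8}:
k:     0  1  2  3  4  5  6  7  8  9 10 11 12 13
g(k):  0  0  1  1  2  0  0  1  1  2  0  0  1  1
So g(13) = 1.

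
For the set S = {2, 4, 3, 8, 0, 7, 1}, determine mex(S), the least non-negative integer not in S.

5

The values 0, 1, 2, 3, 4 are all present; 5 is the first non-negative integer missing from the set.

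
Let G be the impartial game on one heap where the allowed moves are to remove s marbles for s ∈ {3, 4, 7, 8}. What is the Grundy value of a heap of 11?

0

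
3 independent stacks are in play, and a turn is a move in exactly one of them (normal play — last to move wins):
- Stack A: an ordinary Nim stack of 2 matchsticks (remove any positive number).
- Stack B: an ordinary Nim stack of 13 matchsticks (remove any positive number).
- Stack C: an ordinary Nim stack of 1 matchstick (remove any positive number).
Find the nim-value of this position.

14

Stack A is a plain Nim stack of size 2, so its Grundy value is 2.
Stack B is a plain Nim stack of size 13, so its Grundy value is 13.
Stack C is a plain Nim stack of size 1, so its Grundy value is 1.
By the Sprague-Grundy theorem, the Grundy value of a sum of independent games is the XOR of the component values.
Combined value = 2 ⊕ 13 ⊕ 1 = 14.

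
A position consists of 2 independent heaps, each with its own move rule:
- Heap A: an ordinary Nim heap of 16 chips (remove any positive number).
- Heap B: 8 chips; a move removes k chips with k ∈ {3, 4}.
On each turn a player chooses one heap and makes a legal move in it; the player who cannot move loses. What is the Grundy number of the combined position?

16

Heap A is a plain Nim heap of size 16, so its Grundy value is 16.
Grundy values for heap B (subtraction set {3, 4}):
g(0) = mex{} = 0
g(1) = mex{} = 0
g(2) = mex{} = 0
g(3) = mex{0} = 1
g(4) = mex{0} = 1
g(5) = mex{0} = 1
g(6) = mex{0,1} = 2
g(7) = mex{1} = 0
g(8) = mex{1} = 0
So g(8) = 0.
By the Sprague-Grundy theorem, the Grundy value of a sum of independent games is the XOR of the component values.
Combined value = 16 ⊕ 0 = 16.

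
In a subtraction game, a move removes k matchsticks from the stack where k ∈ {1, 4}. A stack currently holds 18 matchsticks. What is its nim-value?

Compute g(0), g(1), … for moves {1, 4}:
k:     0  1  2  3  4  5  6  7  8  9 10 11 12 13 14 15 16 17 18
g(k):  0  1  0  1  2  0  1  0  1  2  0  1  0  1  2  0  1  0  1
So g(18) = 1.

1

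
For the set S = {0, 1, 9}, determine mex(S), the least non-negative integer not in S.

2

The values 0, 1 are all present; 2 is the first non-negative integer missing from the set.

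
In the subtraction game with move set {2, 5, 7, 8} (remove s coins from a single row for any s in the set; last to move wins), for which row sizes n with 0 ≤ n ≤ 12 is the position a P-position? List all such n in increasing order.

Compute g(0), g(1), … for moves {2, 5, 7, 8}:
k:     0  1  2  3  4  5  6  7  8  9 10 11 12
g(k):  0  0  1  1  0  2  1  3  2  2  0  3  1
The P-positions (g = 0) in 0..12 are 0, 1, 4, 10.

0, 1, 4, 10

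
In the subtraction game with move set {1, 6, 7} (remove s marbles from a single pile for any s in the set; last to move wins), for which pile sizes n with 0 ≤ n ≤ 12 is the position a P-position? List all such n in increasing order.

Grundy values for subtraction set {1, 6, 7}:
k:     0  1  2  3  4  5  6  7  8  9 10 11 12
g(k):  0  1  0  1  0  1  2  3  2  3  2  3  0
The P-positions (g = 0) in 0..12 are 0, 2, 4, 12.

0, 2, 4, 12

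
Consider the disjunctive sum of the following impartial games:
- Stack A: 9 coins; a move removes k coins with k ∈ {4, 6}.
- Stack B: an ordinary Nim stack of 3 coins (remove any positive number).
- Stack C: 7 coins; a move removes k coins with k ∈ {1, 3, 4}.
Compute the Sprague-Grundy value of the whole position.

1

Grundy values for stack A (subtraction set {4, 6}):
g(0) = mex{} = 0
g(1) = mex{} = 0
g(2) = mex{} = 0
g(3) = mex{} = 0
g(4) = mex{0} = 1
g(5) = mex{0} = 1
g(6) = mex{0} = 1
g(7) = mex{0} = 1
g(8) = mex{0,1} = 2
g(9) = mex{0,1} = 2
So g(9) = 2.
Stack B is a plain Nim stack of size 3, so its Grundy value is 3.
For stack C, compute g(0), g(1), … with moves {1, 3, 4}:
g(0) = mex{} = 0
g(1) = mex{0} = 1
g(2) = mex{1} = 0
g(3) = mex{0} = 1
g(4) = mex{0,1} = 2
g(5) = mex{0,1,2} = 3
g(6) = mex{0,1,3} = 2
g(7) = mex{1,2} = 0
So g(7) = 0.
The value of a disjunctive sum is the nim-sum of the parts.
Combined value = 2 ⊕ 3 ⊕ 0 = 1.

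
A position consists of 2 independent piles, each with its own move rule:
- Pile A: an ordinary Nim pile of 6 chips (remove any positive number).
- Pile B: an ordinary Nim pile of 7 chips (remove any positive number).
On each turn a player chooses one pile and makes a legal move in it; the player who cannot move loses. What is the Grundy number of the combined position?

Pile A is a plain Nim pile of size 6, so its Grundy value is 6.
Pile B is a plain Nim pile of size 7, so its Grundy value is 7.
By the Sprague-Grundy theorem, the Grundy value of a sum of independent games is the XOR of the component values.
Combined value = 6 ⊕ 7 = 1.

1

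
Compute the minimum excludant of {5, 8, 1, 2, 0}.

The values 0, 1, 2 are all present; 3 is the first non-negative integer missing from the set.

3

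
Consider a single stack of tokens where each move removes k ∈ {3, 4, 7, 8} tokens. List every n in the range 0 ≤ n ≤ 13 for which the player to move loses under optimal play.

0, 1, 2, 11, 12, 13

Compute g(0), g(1), … for moves {3, 4, 7, 8}:
g(0) = mex{} = 0
g(1) = mex{} = 0
g(2) = mex{} = 0
g(3) = mex{0} = 1
g(4) = mex{0} = 1
g(5) = mex{0} = 1
g(6) = mex{0,1} = 2
g(7) = mex{0,1} = 2
g(8) = mex{0,1} = 2
g(9) = mex{0,1,2} = 3
g(10) = mex{0,1,2} = 3
g(11) = mex{1,2} = 0
g(12) = mex{1,2,3} = 0
g(13) = mex{1,2,3} = 0
The P-positions (g = 0) in 0..13 are 0, 1, 2, 11, 12, 13.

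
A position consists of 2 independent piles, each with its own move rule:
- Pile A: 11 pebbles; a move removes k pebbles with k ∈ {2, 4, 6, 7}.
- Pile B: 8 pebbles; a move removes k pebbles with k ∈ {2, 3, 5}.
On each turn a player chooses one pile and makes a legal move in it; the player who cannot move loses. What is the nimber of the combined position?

Build the Grundy sequence for pile A with g(k) = mex{g(k−s) : s ∈ {2, 4, 6, 7}, s ≤ k}:
k:     0  1  2  3  4  5  6  7  8  9 10 11
g(k):  0  0  1  1  2  2  3  3  4  0  0  1
So g(11) = 1.
For pile B, compute g(0), g(1), … with moves {2, 3, 5}:
g(0) = mex{} = 0
g(1) = mex{} = 0
g(2) = mex{0} = 1
g(3) = mex{0} = 1
g(4) = mex{0,1} = 2
g(5) = mex{0,1} = 2
g(6) = mex{0,1,2} = 3
g(7) = mex{1,2} = 0
g(8) = mex{1,2,3} = 0
So g(8) = 0.
By the Sprague-Grundy theorem, the Grundy value of a sum of independent games is the XOR of the component values.
Combined value = 1 XOR 0 = 1.

1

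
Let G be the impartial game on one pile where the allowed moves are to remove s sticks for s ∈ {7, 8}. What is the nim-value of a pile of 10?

Build the Grundy sequence with g(k) = mex{g(k−s) : s ∈ {7, 8}, s ≤ k}:
g(0) = mex{} = 0
g(1) = mex{} = 0
g(2) = mex{} = 0
g(3) = mex{} = 0
g(4) = mex{} = 0
g(5) = mex{} = 0
g(6) = mex{} = 0
g(7) = mex{0} = 1
g(8) = mex{0} = 1
g(9) = mex{0} = 1
g(10) = mex{0} = 1
So g(10) = 1.

1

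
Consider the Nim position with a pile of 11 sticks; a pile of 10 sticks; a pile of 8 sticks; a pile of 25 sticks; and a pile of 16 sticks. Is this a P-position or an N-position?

Compute the nim-sum pairwise:
11 ^ 10 = 1
1 ^ 8 = 9
9 ^ 25 = 16
16 ^ 16 = 0
The nim-sum is 0, so this is a P-position: the player to move is in a losing position under optimal play.

P-position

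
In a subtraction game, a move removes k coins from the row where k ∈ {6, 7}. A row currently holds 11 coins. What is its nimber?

1

Compute g(0), g(1), … for moves {6, 7}:
g(0) = mex{} = 0
g(1) = mex{} = 0
g(2) = mex{} = 0
g(3) = mex{} = 0
g(4) = mex{} = 0
g(5) = mex{} = 0
g(6) = mex{0} = 1
g(7) = mex{0} = 1
g(8) = mex{0} = 1
g(9) = mex{0} = 1
g(10) = mex{0} = 1
g(11) = mex{0} = 1
So g(11) = 1.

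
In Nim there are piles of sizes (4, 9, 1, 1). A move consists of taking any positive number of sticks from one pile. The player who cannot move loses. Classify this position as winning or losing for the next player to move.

Nim-sum: 4 ^ 9 ^ 1 ^ 1 = 13.
The nim-sum is 13 ≠ 0, so this is an N-position: the player to move can win.

Winning position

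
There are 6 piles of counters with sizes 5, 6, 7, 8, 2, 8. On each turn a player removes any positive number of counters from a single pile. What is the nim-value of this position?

Nim-sum: 5 ^ 6 ^ 7 ^ 8 ^ 2 ^ 8 = 6.

6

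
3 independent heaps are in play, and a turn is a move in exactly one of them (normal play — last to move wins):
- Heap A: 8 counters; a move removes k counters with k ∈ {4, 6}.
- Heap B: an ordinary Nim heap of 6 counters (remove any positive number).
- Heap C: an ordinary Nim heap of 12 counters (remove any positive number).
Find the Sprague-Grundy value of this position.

8

Build the Grundy sequence for heap A with g(k) = mex{g(k−s) : s ∈ {4, 6}, s ≤ k}:
k:     0  1  2  3  4  5  6  7  8
g(k):  0  0  0  0  1  1  1  1  2
So g(8) = 2.
Heap B is a plain Nim heap of size 6, so its Grundy value is 6.
Heap C is a plain Nim heap of size 12, so its Grundy value is 12.
By the Sprague-Grundy theorem, the Grundy value of a sum of independent games is the XOR of the component values.
Combined value = 2 ⊕ 6 ⊕ 12 = 8.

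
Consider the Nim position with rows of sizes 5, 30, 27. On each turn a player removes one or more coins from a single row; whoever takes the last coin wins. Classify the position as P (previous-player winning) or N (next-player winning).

P-position

Nim-sum: 5 XOR 30 XOR 27 = 0.
The nim-sum is 0, so this is a P-position: the player to move is in a losing position under optimal play.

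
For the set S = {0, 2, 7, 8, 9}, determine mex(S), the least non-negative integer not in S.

1

0 is in the set but 1 is not, so the mex is 1.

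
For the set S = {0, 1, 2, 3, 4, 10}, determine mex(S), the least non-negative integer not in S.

5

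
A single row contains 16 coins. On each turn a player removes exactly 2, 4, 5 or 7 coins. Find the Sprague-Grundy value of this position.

Grundy values for subtraction set {2, 4, 5, 7}:
k:     0  1  2  3  4  5  6  7  8  9 10 11 12 13 14 15 16
g(k):  0  0  1  1  2  2  3  3  4  0  0  1  1  2  2  3  3
So g(16) = 3.

3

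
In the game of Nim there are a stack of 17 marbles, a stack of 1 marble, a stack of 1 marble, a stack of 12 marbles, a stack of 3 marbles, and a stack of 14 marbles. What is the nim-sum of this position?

16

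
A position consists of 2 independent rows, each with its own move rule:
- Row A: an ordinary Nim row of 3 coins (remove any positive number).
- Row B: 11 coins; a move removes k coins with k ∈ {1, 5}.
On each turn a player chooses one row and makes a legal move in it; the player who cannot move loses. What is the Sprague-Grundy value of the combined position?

2

Row A is a plain Nim row of size 3, so its Grundy value is 3.
For row B, compute g(0), g(1), … with moves {1, 5}:
k:     0  1  2  3  4  5  6  7  8  9 10 11
g(k):  0  1  0  1  0  1  0  1  0  1  0  1
So g(11) = 1.
By the Sprague-Grundy theorem, the Grundy value of a sum of independent games is the XOR of the component values.
Combined value = 3 XOR 1 = 2.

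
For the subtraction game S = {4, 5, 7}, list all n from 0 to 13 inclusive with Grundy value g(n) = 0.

0, 1, 2, 3, 11, 12, 13

Grundy values for subtraction set {4, 5, 7}:
g(0) = mex{} = 0
g(1) = mex{} = 0
g(2) = mex{} = 0
g(3) = mex{} = 0
g(4) = mex{0} = 1
g(5) = mex{0} = 1
g(6) = mex{0} = 1
g(7) = mex{0} = 1
g(8) = mex{0,1} = 2
g(9) = mex{0,1} = 2
g(10) = mex{0,1} = 2
g(11) = mex{1} = 0
g(12) = mex{1,2} = 0
g(13) = mex{1,2} = 0
The P-positions (g = 0) in 0..13 are 0, 1, 2, 3, 11, 12, 13.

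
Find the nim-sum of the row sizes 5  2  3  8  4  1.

Compute the nim-sum pairwise:
5 ^ 2 = 7
7 ^ 3 = 4
4 ^ 8 = 12
12 ^ 4 = 8
8 ^ 1 = 9

9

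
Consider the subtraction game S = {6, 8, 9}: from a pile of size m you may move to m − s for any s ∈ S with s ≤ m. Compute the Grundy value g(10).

1

Compute g(0), g(1), … for moves {6, 8, 9}:
g(0) = mex{} = 0
g(1) = mex{} = 0
g(2) = mex{} = 0
g(3) = mex{} = 0
g(4) = mex{} = 0
g(5) = mex{} = 0
g(6) = mex{0} = 1
g(7) = mex{0} = 1
g(8) = mex{0} = 1
g(9) = mex{0} = 1
g(10) = mex{0} = 1
So g(10) = 1.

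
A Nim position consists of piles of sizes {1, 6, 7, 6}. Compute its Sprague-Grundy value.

6

Nim-sum: 1 ^ 6 ^ 7 ^ 6 = 6.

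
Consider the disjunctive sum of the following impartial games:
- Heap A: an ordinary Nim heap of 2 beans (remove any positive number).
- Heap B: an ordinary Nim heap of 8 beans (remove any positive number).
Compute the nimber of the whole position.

10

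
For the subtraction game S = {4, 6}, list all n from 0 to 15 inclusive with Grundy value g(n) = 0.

0, 1, 2, 3, 10, 11, 12, 13

Grundy values for subtraction set {4, 6}:
k:     0  1  2  3  4  5  6  7  8  9 10 11 12 13 14 15
g(k):  0  0  0  0  1  1  1  1  2  2  0  0  0  0  1  1
The P-positions (g = 0) in 0..15 are 0, 1, 2, 3, 10, 11, 12, 13.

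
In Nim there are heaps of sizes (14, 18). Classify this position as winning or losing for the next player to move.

Winning position

Nim-sum: 14 ^ 18 = 28.
The nim-sum is 28 ≠ 0, so this is an N-position: the player to move can win.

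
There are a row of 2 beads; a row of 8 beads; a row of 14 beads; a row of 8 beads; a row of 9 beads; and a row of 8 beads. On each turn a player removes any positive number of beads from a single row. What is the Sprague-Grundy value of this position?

Compute the nim-sum pairwise:
2 ^ 8 = 10
10 ^ 14 = 4
4 ^ 8 = 12
12 ^ 9 = 5
5 ^ 8 = 13

13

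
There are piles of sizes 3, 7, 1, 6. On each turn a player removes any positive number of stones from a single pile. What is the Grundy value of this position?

Compute the nim-sum pairwise:
3 XOR 7 = 4
4 XOR 1 = 5
5 XOR 6 = 3

3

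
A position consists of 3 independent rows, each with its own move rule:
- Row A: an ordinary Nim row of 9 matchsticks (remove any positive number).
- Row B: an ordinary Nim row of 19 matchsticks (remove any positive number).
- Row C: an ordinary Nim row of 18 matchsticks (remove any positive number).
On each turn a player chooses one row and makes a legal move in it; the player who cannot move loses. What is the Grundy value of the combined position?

Row A is a plain Nim row of size 9, so its Grundy value is 9.
Row B is a plain Nim row of size 19, so its Grundy value is 19.
Row C is a plain Nim row of size 18, so its Grundy value is 18.
The value of a disjunctive sum is the nim-sum of the parts.
Combined value = 9 ⊕ 19 ⊕ 18 = 8.

8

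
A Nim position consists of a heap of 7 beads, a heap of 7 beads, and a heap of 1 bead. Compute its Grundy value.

Compute the nim-sum pairwise:
7 ⊕ 7 = 0
0 ⊕ 1 = 1

1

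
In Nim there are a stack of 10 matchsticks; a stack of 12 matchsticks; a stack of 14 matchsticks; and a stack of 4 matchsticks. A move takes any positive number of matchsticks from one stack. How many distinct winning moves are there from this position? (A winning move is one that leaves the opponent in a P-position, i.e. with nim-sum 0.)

In binary:
  1010  (10)
  1100  (12)
  1110  (14)
  0100  (4)
  ----
  1100  (12)
The overall nim-sum is X = 12. A stack of size p has a winning move iff p XOR X < p (reduce it to p XOR X).
  10: 10 XOR 12 = 6 < 10 — winning move (to 6).
  12: 12 XOR 12 = 0 < 12 — winning move (to 0).
  14: 14 XOR 12 = 2 < 14 — winning move (to 2).
  4: 4 XOR 12 = 8 ≥ 4 — no move.
That gives 3 winning moves.

3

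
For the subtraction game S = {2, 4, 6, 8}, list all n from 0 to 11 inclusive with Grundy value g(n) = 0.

0, 1, 10, 11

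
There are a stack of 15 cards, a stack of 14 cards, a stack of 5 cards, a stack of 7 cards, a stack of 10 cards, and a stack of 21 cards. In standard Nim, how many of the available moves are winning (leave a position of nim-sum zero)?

1

Compute the nim-sum pairwise:
15 ^ 14 = 1
1 ^ 5 = 4
4 ^ 7 = 3
3 ^ 10 = 9
9 ^ 21 = 28
The overall nim-sum is X = 28. A stack of size p has a winning move iff p XOR X < p (reduce it to p XOR X).
  15: 15 XOR 28 = 19 ≥ 15 — no move.
  14: 14 XOR 28 = 18 ≥ 14 — no move.
  5: 5 XOR 28 = 25 ≥ 5 — no move.
  7: 7 XOR 28 = 27 ≥ 7 — no move.
  10: 10 XOR 28 = 22 ≥ 10 — no move.
  21: 21 XOR 28 = 9 < 21 — winning move (to 9).
That gives 1 winning move.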